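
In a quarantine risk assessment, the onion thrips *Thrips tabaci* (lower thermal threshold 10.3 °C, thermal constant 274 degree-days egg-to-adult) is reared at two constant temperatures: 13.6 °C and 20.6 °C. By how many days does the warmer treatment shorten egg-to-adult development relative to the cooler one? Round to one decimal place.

At 13.6 °C: 274 / (13.6 − 10.3) = 274 / 3.3 = 83.030 d.
At 20.6 °C: 274 / (20.6 − 10.3) = 274 / 10.3 = 26.602 d.
Difference = |83.030 − 26.602| = 56.428 ≈ 56.4 days.

56.4 days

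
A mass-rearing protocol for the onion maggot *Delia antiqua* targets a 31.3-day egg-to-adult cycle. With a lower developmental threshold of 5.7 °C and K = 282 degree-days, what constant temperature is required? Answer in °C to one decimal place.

Required daily accumulation = 282 / 31.3 = 9.010 DD/day.
T = T_base + 9.010 = 5.7 + 9.010 = 14.710 ≈ 14.7 °C.

14.7 °C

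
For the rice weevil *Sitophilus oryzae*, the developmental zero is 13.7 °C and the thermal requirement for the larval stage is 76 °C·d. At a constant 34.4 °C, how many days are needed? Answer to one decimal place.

3.7 days

Daily accumulation = 34.4 − 13.7 = 20.7 DD/day.
Duration = 76 / 20.7 = 3.671 ≈ 3.7 days.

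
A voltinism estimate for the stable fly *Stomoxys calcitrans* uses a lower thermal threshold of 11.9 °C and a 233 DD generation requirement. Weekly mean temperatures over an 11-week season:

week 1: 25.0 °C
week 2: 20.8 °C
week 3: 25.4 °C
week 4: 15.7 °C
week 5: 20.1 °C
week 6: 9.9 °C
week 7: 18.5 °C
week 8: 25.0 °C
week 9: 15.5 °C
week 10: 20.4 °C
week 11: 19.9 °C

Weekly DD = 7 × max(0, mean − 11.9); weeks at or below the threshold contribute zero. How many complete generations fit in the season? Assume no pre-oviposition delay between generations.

Weekly DD (7 × max(0, T̄ − 11.9)): 91.7, 62.3, 94.5, 26.6, 57.4, 0.0, 46.2, 91.7, 25.2, 59.5, 56.0.
Season total = 611.1 DD.
Complete generations = ⌊611.1 / 233⌋ = 2.

2 generations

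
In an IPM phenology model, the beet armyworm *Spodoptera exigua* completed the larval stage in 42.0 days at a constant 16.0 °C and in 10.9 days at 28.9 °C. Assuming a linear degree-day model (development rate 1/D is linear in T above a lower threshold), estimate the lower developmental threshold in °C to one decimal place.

Equal thermal constants: D₁(T₁ − T_b) = D₂(T₂ − T_b).
42.0·(16.0 − T_b) = 10.9·(28.9 − T_b)
T_b = (42.0·16.0 − 10.9·28.9) / (42.0 − 10.9) = 356.99 / 31.1 = 11.479 °C ≈ 11.5 °C.

11.5 °C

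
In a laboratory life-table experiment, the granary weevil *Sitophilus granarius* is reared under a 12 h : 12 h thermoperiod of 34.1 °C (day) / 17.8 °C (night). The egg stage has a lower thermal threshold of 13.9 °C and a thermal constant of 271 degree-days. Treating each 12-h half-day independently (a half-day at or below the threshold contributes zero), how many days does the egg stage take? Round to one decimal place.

22.5 days

Day half: max(0, 34.1 − 13.9) × 0.5 = 20.2 × 0.5 = 10.10 DD.
Night half: max(0, 17.8 − 13.9) × 0.5 = 3.9 × 0.5 = 1.95 DD.
Per 24 h: 12.05 DD/day.
Duration = 271 / 12.05 = 22.490 ≈ 22.5 days.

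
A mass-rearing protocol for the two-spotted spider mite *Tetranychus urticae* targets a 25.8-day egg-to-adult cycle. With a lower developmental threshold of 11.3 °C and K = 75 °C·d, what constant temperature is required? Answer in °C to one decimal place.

Required daily accumulation = 75 / 25.8 = 2.907 DD/day.
T = T_base + 2.907 = 11.3 + 2.907 = 14.207 ≈ 14.2 °C.

14.2 °C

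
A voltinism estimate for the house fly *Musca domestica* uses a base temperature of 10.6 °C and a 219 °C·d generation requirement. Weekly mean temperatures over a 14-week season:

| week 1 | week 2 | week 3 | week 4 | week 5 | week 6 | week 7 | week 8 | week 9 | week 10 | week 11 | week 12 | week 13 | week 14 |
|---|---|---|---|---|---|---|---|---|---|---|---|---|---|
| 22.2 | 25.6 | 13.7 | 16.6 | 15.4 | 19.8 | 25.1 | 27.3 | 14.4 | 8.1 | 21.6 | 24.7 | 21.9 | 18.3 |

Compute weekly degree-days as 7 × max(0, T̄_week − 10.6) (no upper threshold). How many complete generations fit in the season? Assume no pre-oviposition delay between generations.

Weekly DD (7 × max(0, T̄ − 10.6)): 81.2, 105.0, 21.7, 42.0, 33.6, 64.4, 101.5, 116.9, 26.6, 0.0, 77.0, 98.7, 79.1, 53.9.
Season total = 901.6 DD.
Complete generations = ⌊901.6 / 219⌋ = 4.

4 generations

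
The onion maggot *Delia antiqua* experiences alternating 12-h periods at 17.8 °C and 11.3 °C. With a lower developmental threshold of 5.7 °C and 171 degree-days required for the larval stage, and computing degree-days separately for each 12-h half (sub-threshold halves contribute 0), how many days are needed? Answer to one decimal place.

Day half: max(0, 17.8 − 5.7) × 0.5 = 12.1 × 0.5 = 6.05 DD.
Night half: max(0, 11.3 − 5.7) × 0.5 = 5.6 × 0.5 = 2.80 DD.
Per 24 h: 8.85 DD/day.
Duration = 171 / 8.85 = 19.322 ≈ 19.3 days.

19.3 days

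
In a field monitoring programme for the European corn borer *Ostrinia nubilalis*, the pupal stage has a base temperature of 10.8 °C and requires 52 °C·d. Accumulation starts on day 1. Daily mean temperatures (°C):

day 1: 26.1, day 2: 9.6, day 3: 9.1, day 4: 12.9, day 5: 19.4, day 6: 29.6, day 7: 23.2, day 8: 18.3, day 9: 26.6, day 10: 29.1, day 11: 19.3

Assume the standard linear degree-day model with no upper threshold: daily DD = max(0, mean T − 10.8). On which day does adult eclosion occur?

day 7

Daily DD above 10.8 °C: 15.3, 0.0, 0.0, 2.1, 8.6, 18.8, 12.4, 7.5, 15.8, 18.3, 8.5.
Cumulative: 15.3, 15.3, 15.3, 17.4, 26.0, 44.8, 57.2, 64.7, 80.5, 98.8, 107.3.
The total first reaches 52 DD on day 7.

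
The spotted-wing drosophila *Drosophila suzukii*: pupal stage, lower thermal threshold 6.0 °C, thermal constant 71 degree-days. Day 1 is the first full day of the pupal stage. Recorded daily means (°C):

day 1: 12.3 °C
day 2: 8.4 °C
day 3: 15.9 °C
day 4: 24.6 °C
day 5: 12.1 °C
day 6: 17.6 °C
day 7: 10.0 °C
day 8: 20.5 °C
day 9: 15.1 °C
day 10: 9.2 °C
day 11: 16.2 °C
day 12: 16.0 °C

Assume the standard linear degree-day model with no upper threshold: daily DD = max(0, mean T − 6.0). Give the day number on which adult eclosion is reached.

Daily DD above 6.0 °C: 6.3, 2.4, 9.9, 18.6, 6.1, 11.6, 4.0, 14.5, 9.1, 3.2, 10.2, 10.0.
Cumulative: 6.3, 8.7, 18.6, 37.2, 43.3, 54.9, 58.9, 73.4, 82.5, 85.7, 95.9, 105.9.
The total first reaches 71 DD on day 8.

day 8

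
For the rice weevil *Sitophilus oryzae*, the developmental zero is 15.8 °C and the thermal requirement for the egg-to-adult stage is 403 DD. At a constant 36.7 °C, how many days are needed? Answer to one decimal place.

Daily accumulation = 36.7 − 15.8 = 20.9 DD/day.
Duration = 403 / 20.9 = 19.282 ≈ 19.3 days.

19.3 days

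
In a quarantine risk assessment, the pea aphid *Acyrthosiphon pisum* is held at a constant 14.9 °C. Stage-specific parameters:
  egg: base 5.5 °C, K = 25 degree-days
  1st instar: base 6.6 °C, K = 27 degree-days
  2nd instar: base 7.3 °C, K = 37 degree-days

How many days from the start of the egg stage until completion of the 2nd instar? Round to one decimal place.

egg: 25 / (14.9 − 5.5) = 25 / 9.4 = 2.660 d.
1st instar: 27 / (14.9 − 6.6) = 27 / 8.3 = 3.253 d.
2nd instar: 37 / (14.9 − 7.3) = 37 / 7.6 = 4.868 d.
Sum = 10.781 ≈ 10.8 days.

10.8 days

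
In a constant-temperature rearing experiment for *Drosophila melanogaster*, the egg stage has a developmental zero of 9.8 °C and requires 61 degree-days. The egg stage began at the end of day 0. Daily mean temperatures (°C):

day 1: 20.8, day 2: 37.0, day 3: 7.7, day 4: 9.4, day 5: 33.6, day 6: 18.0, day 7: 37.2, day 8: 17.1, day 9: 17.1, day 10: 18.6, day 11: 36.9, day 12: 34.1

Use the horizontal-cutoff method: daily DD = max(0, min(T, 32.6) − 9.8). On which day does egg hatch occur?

day 6

Daily DD above 9.8 °C (capped at 22.8): 11.0, 22.8, 0.0, 0.0, 22.8, 8.2, 22.8, 7.3, 7.3, 8.8, 22.8, 22.8.
Cumulative: 11.0, 33.8, 33.8, 33.8, 56.6, 64.8, 87.6, 94.9, 102.2, 111.0, 133.8, 156.6.
The total first reaches 61 DD on day 6.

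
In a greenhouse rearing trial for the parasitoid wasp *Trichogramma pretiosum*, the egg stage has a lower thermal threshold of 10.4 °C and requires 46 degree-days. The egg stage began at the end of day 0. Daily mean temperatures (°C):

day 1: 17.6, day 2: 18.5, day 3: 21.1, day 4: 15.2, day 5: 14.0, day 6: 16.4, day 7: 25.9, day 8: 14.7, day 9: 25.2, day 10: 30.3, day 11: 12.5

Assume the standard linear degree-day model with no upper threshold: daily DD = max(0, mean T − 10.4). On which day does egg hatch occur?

Daily DD above 10.4 °C: 7.2, 8.1, 10.7, 4.8, 3.6, 6.0, 15.5, 4.3, 14.8, 19.9, 2.1.
Cumulative: 7.2, 15.3, 26.0, 30.8, 34.4, 40.4, 55.9, 60.2, 75.0, 94.9, 97.0.
The total first reaches 46 DD on day 7.

day 7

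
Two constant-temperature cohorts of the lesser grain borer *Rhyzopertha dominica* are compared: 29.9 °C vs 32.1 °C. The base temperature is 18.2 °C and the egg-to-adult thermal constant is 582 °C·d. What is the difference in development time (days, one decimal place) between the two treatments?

7.9 days

At 29.9 °C: 582 / (29.9 − 18.2) = 582 / 11.7 = 49.744 d.
At 32.1 °C: 582 / (32.1 − 18.2) = 582 / 13.9 = 41.871 d.
Difference = |49.744 − 41.871| = 7.873 ≈ 7.9 days.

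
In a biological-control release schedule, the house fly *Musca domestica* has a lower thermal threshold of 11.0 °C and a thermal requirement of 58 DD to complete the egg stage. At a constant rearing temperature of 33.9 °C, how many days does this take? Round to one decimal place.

2.5 days

Daily accumulation = 33.9 − 11.0 = 22.9 DD/day.
Duration = 58 / 22.9 = 2.533 ≈ 2.5 days.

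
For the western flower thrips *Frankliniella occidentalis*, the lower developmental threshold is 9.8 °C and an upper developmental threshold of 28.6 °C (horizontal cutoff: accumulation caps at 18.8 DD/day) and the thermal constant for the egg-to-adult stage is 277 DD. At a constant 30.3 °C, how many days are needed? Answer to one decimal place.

14.7 days

Temperature 30.3 °C exceeds the upper threshold, so daily accumulation caps at 28.6 − 9.8 = 18.8 DD/day.
Duration = 277 / 18.8 = 14.734 ≈ 14.7 days.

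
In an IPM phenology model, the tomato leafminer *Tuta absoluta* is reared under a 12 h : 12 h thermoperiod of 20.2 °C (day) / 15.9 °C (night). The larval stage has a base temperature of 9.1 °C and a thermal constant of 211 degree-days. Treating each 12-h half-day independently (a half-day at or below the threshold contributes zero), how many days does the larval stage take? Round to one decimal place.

Day half: max(0, 20.2 − 9.1) × 0.5 = 11.1 × 0.5 = 5.55 DD.
Night half: max(0, 15.9 − 9.1) × 0.5 = 6.8 × 0.5 = 3.40 DD.
Per 24 h: 8.95 DD/day.
Duration = 211 / 8.95 = 23.575 ≈ 23.6 days.

23.6 days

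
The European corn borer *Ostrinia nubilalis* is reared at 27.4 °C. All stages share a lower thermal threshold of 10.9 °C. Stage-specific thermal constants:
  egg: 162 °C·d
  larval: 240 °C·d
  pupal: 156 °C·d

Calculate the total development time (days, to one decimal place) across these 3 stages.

Daily accumulation at 27.4 °C = 27.4 − 10.9 = 16.5 DD/day.
Total K = 162 + 240 + 156 = 558 DD.
Total duration = 558 / 16.5 = 33.818 ≈ 33.8 days.

33.8 days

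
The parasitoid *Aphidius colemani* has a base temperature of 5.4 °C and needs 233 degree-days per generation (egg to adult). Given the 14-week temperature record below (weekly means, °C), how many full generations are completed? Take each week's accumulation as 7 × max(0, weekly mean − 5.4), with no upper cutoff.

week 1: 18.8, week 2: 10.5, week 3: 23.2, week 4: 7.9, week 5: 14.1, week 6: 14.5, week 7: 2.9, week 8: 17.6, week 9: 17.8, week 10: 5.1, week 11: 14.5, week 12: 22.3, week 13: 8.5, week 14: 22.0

3 generations

Weekly DD (7 × max(0, T̄ − 5.4)): 93.8, 35.7, 124.6, 17.5, 60.9, 63.7, 0.0, 85.4, 86.8, 0.0, 63.7, 118.3, 21.7, 116.2.
Season total = 888.3 DD.
Complete generations = ⌊888.3 / 233⌋ = 3.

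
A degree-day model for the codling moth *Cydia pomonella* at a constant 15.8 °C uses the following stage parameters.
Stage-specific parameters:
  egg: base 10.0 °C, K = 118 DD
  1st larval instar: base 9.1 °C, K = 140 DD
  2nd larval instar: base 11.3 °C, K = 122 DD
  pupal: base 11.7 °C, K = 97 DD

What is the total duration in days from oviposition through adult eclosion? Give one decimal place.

egg: 118 / (15.8 − 10.0) = 118 / 5.8 = 20.345 d.
1st larval instar: 140 / (15.8 − 9.1) = 140 / 6.7 = 20.896 d.
2nd larval instar: 122 / (15.8 − 11.3) = 122 / 4.5 = 27.111 d.
pupal: 97 / (15.8 − 11.7) = 97 / 4.1 = 23.659 d.
Sum = 92.010 ≈ 92.0 days.

92.0 days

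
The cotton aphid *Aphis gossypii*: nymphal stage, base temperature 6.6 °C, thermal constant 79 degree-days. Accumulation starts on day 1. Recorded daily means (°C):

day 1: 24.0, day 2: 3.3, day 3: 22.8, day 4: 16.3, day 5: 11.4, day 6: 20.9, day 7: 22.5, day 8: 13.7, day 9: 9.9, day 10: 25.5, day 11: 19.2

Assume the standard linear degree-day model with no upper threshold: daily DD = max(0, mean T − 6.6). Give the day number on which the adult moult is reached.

Daily DD above 6.6 °C: 17.4, 0.0, 16.2, 9.7, 4.8, 14.3, 15.9, 7.1, 3.3, 18.9, 12.6.
Cumulative: 17.4, 17.4, 33.6, 43.3, 48.1, 62.4, 78.3, 85.4, 88.7, 107.6, 120.2.
The total first reaches 79 DD on day 8.

day 8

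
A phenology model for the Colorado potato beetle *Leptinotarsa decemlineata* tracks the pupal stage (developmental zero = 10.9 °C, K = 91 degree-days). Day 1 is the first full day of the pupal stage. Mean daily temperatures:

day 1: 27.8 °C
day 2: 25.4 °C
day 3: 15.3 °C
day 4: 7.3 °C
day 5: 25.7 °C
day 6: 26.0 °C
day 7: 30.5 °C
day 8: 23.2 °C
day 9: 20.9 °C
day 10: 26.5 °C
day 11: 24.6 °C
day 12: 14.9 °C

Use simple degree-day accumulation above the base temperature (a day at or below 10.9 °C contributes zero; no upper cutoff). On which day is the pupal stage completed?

day 8

Daily DD above 10.9 °C: 16.9, 14.5, 4.4, 0.0, 14.8, 15.1, 19.6, 12.3, 10.0, 15.6, 13.7, 4.0.
Cumulative: 16.9, 31.4, 35.8, 35.8, 50.6, 65.7, 85.3, 97.6, 107.6, 123.2, 136.9, 140.9.
The total first reaches 91 DD on day 8.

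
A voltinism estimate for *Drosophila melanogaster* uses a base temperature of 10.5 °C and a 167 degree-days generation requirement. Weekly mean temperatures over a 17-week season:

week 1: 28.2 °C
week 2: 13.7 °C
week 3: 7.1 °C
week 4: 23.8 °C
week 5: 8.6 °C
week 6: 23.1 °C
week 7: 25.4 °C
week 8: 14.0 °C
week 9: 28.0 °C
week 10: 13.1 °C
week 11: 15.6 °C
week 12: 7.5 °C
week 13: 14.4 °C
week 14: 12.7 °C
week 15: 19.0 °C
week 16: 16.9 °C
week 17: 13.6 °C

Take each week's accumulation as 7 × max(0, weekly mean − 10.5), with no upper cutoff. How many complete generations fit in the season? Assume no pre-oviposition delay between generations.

Weekly DD (7 × max(0, T̄ − 10.5)): 123.9, 22.4, 0.0, 93.1, 0.0, 88.2, 104.3, 24.5, 122.5, 18.2, 35.7, 0.0, 27.3, 15.4, 59.5, 44.8, 21.7.
Season total = 801.5 DD.
Complete generations = ⌊801.5 / 167⌋ = 4.

4 generations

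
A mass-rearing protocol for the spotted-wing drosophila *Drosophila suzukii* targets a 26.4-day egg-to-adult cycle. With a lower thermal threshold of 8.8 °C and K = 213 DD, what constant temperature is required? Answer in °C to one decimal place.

16.9 °C

Required daily accumulation = 213 / 26.4 = 8.068 DD/day.
T = T_base + 8.068 = 8.8 + 8.068 = 16.868 ≈ 16.9 °C.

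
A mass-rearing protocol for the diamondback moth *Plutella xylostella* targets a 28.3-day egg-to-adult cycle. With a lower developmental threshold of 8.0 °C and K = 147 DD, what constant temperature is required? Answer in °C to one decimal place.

13.2 °C

Required daily accumulation = 147 / 28.3 = 5.194 DD/day.
T = T_base + 5.194 = 8.0 + 5.194 = 13.194 ≈ 13.2 °C.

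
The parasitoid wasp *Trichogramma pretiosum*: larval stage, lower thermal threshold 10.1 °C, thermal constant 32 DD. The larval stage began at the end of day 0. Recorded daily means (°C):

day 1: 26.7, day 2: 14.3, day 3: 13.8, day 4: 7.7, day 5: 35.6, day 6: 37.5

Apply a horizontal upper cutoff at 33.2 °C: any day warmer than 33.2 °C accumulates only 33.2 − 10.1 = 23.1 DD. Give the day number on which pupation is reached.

Daily DD above 10.1 °C (capped at 23.1): 16.6, 4.2, 3.7, 0.0, 23.1, 23.1.
Cumulative: 16.6, 20.8, 24.5, 24.5, 47.6, 70.7.
The total first reaches 32 DD on day 5.

day 5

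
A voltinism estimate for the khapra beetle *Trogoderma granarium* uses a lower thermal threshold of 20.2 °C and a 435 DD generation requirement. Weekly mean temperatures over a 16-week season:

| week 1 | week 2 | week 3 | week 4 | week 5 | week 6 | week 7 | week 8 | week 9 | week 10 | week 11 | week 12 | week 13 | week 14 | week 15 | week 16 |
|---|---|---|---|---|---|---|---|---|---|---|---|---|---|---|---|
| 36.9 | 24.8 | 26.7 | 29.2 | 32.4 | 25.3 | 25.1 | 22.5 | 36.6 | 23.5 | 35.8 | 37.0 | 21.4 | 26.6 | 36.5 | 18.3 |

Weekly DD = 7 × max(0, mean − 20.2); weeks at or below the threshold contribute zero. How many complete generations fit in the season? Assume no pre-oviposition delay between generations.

Weekly DD (7 × max(0, T̄ − 20.2)): 116.9, 32.2, 45.5, 63.0, 85.4, 35.7, 34.3, 16.1, 114.8, 23.1, 109.2, 117.6, 8.4, 44.8, 114.1, 0.0.
Season total = 961.1 DD.
Complete generations = ⌊961.1 / 435⌋ = 2.

2 generations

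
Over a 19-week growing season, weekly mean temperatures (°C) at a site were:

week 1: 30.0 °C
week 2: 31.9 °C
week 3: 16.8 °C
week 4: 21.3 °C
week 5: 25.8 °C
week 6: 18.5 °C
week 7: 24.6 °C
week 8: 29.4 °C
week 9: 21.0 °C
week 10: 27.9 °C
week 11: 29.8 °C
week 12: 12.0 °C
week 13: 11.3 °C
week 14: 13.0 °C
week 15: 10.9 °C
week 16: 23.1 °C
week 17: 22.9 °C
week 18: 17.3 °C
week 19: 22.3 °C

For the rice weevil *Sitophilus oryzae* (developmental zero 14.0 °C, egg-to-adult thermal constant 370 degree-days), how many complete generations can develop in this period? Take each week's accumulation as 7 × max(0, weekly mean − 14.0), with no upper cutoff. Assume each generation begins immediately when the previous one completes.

Weekly DD (7 × max(0, T̄ − 14.0)): 112.0, 125.3, 19.6, 51.1, 82.6, 31.5, 74.2, 107.8, 49.0, 97.3, 110.6, 0.0, 0.0, 0.0, 0.0, 63.7, 62.3, 23.1, 58.1.
Season total = 1068.2 DD.
Complete generations = ⌊1068.2 / 370⌋ = 2.

2 generations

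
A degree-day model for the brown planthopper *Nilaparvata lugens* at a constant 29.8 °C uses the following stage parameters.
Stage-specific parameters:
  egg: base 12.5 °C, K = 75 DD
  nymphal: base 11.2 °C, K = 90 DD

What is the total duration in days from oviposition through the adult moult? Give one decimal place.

egg: 75 / (29.8 − 12.5) = 75 / 17.3 = 4.335 d.
nymphal: 90 / (29.8 − 11.2) = 90 / 18.6 = 4.839 d.
Sum = 9.174 ≈ 9.2 days.

9.2 days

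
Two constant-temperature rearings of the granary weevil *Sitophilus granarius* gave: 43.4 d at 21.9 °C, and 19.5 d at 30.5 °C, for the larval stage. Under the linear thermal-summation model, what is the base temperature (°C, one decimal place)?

Under the model K = D·(T − T_b), so D₁·(T₁ − T_b) = D₂·(T₂ − T_b).
43.4·(21.9 − T_b) = 19.5·(30.5 − T_b)
T_b = (43.4·21.9 − 19.5·30.5) / (43.4 − 19.5) = 355.71 / 23.9 = 14.883 °C ≈ 14.9 °C.

14.9 °C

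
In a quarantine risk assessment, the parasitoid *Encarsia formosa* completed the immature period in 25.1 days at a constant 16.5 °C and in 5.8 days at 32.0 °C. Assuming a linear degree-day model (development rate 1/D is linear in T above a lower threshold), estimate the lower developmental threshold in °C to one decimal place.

11.8 °C

Under the model K = D·(T − T_b), so D₁·(T₁ − T_b) = D₂·(T₂ − T_b).
25.1·(16.5 − T_b) = 5.8·(32.0 − T_b)
T_b = (25.1·16.5 − 5.8·32.0) / (25.1 − 5.8) = 228.55 / 19.3 = 11.842 °C ≈ 11.8 °C.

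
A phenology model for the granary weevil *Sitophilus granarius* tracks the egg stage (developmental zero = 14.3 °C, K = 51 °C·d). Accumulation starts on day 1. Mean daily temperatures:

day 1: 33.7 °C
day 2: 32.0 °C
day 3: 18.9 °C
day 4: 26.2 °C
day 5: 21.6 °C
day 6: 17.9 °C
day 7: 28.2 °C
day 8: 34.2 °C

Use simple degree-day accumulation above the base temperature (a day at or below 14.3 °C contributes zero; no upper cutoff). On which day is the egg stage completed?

day 4

Daily DD above 14.3 °C: 19.4, 17.7, 4.6, 11.9, 7.3, 3.6, 13.9, 19.9.
Cumulative: 19.4, 37.1, 41.7, 53.6, 60.9, 64.5, 78.4, 98.3.
The total first reaches 51 DD on day 4.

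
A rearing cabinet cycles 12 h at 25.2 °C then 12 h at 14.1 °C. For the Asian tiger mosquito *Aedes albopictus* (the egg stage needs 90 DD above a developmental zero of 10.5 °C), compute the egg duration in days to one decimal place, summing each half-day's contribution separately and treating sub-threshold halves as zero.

Day half: max(0, 25.2 − 10.5) × 0.5 = 14.7 × 0.5 = 7.35 DD.
Night half: max(0, 14.1 − 10.5) × 0.5 = 3.6 × 0.5 = 1.80 DD.
Per 24 h: 9.15 DD/day.
Duration = 90 / 9.15 = 9.836 ≈ 9.8 days.

9.8 days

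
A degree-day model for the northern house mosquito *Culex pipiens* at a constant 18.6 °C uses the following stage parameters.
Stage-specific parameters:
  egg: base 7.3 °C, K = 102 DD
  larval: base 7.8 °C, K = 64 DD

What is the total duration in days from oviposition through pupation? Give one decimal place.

15.0 days

egg: 102 / (18.6 − 7.3) = 102 / 11.3 = 9.027 d.
larval: 64 / (18.6 − 7.8) = 64 / 10.8 = 5.926 d.
Sum = 14.952 ≈ 15.0 days.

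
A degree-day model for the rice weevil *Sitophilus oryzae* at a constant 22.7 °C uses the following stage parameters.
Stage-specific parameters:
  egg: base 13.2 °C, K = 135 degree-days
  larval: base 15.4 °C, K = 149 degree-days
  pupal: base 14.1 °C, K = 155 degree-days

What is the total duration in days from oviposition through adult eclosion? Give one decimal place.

egg: 135 / (22.7 − 13.2) = 135 / 9.5 = 14.211 d.
larval: 149 / (22.7 − 15.4) = 149 / 7.3 = 20.411 d.
pupal: 155 / (22.7 − 14.1) = 155 / 8.6 = 18.023 d.
Sum = 52.645 ≈ 52.6 days.

52.6 days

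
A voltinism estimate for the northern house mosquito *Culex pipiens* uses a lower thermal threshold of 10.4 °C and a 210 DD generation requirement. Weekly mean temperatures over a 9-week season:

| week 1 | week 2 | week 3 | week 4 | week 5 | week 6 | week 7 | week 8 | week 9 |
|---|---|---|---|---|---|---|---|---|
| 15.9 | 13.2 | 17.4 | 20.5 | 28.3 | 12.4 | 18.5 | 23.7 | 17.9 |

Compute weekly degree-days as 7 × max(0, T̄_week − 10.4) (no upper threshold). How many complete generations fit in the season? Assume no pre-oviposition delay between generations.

2 generations

Weekly DD (7 × max(0, T̄ − 10.4)): 38.5, 19.6, 49.0, 70.7, 125.3, 14.0, 56.7, 93.1, 52.5.
Season total = 519.4 DD.
Complete generations = ⌊519.4 / 210⌋ = 2.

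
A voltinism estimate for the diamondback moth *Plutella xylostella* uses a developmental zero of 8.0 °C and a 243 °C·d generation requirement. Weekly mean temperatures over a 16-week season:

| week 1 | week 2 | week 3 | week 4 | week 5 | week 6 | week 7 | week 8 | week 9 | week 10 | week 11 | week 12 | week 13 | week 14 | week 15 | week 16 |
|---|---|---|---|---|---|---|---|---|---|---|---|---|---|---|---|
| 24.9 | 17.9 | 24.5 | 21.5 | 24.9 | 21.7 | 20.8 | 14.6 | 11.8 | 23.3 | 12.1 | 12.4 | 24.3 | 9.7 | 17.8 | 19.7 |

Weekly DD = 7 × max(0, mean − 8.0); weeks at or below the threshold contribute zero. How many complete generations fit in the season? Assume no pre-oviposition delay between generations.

Weekly DD (7 × max(0, T̄ − 8.0)): 118.3, 69.3, 115.5, 94.5, 118.3, 95.9, 89.6, 46.2, 26.6, 107.1, 28.7, 30.8, 114.1, 11.9, 68.6, 81.9.
Season total = 1217.3 DD.
Complete generations = ⌊1217.3 / 243⌋ = 5.

5 generations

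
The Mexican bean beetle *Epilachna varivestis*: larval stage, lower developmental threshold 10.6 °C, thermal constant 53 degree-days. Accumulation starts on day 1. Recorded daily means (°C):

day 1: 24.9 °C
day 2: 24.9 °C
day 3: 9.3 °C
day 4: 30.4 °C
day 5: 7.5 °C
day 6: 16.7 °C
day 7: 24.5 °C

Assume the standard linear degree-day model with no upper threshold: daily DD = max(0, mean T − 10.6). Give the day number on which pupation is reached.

Daily DD above 10.6 °C: 14.3, 14.3, 0.0, 19.8, 0.0, 6.1, 13.9.
Cumulative: 14.3, 28.6, 28.6, 48.4, 48.4, 54.5, 68.4.
The total first reaches 53 DD on day 6.

day 6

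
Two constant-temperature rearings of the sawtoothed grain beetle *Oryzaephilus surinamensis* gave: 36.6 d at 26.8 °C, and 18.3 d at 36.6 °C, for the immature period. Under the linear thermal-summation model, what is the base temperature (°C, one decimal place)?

Equal thermal constants: D₁(T₁ − T_b) = D₂(T₂ − T_b).
36.6·(26.8 − T_b) = 18.3·(36.6 − T_b)
T_b = (36.6·26.8 − 18.3·36.6) / (36.6 − 18.3) = 311.10 / 18.3 = 17.000 °C ≈ 17.0 °C.

17.0 °C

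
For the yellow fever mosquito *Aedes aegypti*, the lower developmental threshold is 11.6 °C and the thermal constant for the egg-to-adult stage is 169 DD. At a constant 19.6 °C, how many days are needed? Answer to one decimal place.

Daily accumulation = 19.6 − 11.6 = 8.0 DD/day.
Duration = 169 / 8.0 = 21.125 ≈ 21.1 days.

21.1 days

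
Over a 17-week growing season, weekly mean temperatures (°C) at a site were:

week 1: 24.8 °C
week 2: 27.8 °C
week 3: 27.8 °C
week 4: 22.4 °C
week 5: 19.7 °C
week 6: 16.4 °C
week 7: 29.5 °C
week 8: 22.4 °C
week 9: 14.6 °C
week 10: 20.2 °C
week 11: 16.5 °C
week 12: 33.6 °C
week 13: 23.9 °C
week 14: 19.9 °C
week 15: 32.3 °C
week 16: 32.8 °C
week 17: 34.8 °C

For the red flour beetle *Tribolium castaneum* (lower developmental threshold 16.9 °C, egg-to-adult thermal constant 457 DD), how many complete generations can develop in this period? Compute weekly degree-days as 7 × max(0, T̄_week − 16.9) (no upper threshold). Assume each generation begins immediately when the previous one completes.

2 generations

Weekly DD (7 × max(0, T̄ − 16.9)): 55.3, 76.3, 76.3, 38.5, 19.6, 0.0, 88.2, 38.5, 0.0, 23.1, 0.0, 116.9, 49.0, 21.0, 107.8, 111.3, 125.3.
Season total = 947.1 DD.
Complete generations = ⌊947.1 / 457⌋ = 2.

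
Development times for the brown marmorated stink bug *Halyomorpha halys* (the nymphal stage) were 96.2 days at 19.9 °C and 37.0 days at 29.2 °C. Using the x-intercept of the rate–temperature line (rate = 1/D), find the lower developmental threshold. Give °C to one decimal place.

Equal thermal constants: D₁(T₁ − T_b) = D₂(T₂ − T_b).
96.2·(19.9 − T_b) = 37.0·(29.2 − T_b)
T_b = (96.2·19.9 − 37.0·29.2) / (96.2 − 37.0) = 833.98 / 59.2 = 14.088 °C ≈ 14.1 °C.

14.1 °C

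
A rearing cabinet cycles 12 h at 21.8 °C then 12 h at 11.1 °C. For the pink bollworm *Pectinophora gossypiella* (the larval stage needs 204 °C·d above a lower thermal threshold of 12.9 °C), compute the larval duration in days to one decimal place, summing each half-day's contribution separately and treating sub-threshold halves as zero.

Day half: max(0, 21.8 − 12.9) × 0.5 = 8.9 × 0.5 = 4.45 DD.
Night half: max(0, 11.1 − 12.9) × 0.5 = 0.0 × 0.5 = 0.00 DD.
Per 24 h: 4.45 DD/day.
Duration = 204 / 4.45 = 45.843 ≈ 45.8 days.

45.8 days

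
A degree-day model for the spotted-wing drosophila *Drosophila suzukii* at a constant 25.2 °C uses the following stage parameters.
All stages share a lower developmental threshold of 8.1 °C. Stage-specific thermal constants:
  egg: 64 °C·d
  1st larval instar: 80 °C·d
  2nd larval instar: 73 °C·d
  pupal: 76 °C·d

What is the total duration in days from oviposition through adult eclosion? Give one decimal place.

Daily accumulation at 25.2 °C = 25.2 − 8.1 = 17.1 DD/day.
Total K = 64 + 80 + 73 + 76 = 293 DD.
Total duration = 293 / 17.1 = 17.135 ≈ 17.1 days.

17.1 days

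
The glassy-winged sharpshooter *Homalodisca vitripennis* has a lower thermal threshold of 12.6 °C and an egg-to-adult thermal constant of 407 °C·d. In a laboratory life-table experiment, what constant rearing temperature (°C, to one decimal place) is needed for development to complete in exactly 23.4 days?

Required daily accumulation = 407 / 23.4 = 17.393 DD/day.
T = T_base + 17.393 = 12.6 + 17.393 = 29.993 ≈ 30.0 °C.

30.0 °C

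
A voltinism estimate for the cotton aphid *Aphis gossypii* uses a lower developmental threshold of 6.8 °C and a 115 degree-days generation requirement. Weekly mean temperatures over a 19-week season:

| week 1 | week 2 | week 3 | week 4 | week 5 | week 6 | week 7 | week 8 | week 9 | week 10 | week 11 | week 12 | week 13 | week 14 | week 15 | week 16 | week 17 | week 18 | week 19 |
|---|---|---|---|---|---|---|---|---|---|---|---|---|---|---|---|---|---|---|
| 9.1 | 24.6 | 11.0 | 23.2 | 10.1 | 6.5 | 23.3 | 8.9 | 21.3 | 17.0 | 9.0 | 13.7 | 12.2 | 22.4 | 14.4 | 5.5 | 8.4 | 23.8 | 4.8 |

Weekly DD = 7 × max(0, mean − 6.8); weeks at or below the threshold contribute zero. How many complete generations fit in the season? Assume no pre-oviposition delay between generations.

8 generations

Weekly DD (7 × max(0, T̄ − 6.8)): 16.1, 124.6, 29.4, 114.8, 23.1, 0.0, 115.5, 14.7, 101.5, 71.4, 15.4, 48.3, 37.8, 109.2, 53.2, 0.0, 11.2, 119.0, 0.0.
Season total = 1005.2 DD.
Complete generations = ⌊1005.2 / 115⌋ = 8.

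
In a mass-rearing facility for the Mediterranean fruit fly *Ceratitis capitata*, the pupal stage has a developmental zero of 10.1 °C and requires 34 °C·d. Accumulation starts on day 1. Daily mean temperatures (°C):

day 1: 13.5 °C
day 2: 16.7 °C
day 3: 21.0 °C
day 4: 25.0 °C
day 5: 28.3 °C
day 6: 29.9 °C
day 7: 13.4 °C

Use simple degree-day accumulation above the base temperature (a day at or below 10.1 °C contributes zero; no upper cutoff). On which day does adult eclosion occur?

day 4

Daily DD above 10.1 °C: 3.4, 6.6, 10.9, 14.9, 18.2, 19.8, 3.3.
Cumulative: 3.4, 10.0, 20.9, 35.8, 54.0, 73.8, 77.1.
The total first reaches 34 DD on day 4.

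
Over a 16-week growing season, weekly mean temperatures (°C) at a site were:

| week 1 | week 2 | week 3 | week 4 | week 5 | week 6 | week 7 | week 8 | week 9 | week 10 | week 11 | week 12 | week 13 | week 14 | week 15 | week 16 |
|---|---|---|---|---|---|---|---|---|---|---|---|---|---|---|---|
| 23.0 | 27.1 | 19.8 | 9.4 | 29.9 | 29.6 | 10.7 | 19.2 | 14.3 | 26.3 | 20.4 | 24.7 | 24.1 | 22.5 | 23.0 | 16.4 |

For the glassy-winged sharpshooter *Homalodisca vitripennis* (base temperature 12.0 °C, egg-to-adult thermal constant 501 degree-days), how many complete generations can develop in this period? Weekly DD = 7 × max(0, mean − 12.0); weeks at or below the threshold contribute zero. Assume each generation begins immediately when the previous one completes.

Weekly DD (7 × max(0, T̄ − 12.0)): 77.0, 105.7, 54.6, 0.0, 125.3, 123.2, 0.0, 50.4, 16.1, 100.1, 58.8, 88.9, 84.7, 73.5, 77.0, 30.8.
Season total = 1066.1 DD.
Complete generations = ⌊1066.1 / 501⌋ = 2.

2 generations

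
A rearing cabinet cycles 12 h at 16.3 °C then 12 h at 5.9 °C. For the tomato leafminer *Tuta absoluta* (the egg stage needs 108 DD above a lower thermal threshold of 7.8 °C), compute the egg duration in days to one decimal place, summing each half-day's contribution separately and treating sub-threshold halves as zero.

Day half: max(0, 16.3 − 7.8) × 0.5 = 8.5 × 0.5 = 4.25 DD.
Night half: max(0, 5.9 − 7.8) × 0.5 = 0.0 × 0.5 = 0.00 DD.
Per 24 h: 4.25 DD/day.
Duration = 108 / 4.25 = 25.412 ≈ 25.4 days.

25.4 days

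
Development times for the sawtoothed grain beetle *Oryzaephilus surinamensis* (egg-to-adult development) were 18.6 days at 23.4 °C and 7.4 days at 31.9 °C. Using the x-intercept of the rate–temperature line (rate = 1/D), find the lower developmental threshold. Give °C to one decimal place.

Under the model K = D·(T − T_b), so D₁·(T₁ − T_b) = D₂·(T₂ − T_b).
18.6·(23.4 − T_b) = 7.4·(31.9 − T_b)
T_b = (18.6·23.4 − 7.4·31.9) / (18.6 − 7.4) = 199.18 / 11.2 = 17.784 °C ≈ 17.8 °C.

17.8 °C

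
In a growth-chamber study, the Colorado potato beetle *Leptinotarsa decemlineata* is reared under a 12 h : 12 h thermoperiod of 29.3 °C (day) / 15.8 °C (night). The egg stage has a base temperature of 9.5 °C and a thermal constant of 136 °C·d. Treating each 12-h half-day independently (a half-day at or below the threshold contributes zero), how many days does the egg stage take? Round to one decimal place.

Day half: max(0, 29.3 − 9.5) × 0.5 = 19.8 × 0.5 = 9.90 DD.
Night half: max(0, 15.8 − 9.5) × 0.5 = 6.3 × 0.5 = 3.15 DD.
Per 24 h: 13.05 DD/day.
Duration = 136 / 13.05 = 10.421 ≈ 10.4 days.

10.4 days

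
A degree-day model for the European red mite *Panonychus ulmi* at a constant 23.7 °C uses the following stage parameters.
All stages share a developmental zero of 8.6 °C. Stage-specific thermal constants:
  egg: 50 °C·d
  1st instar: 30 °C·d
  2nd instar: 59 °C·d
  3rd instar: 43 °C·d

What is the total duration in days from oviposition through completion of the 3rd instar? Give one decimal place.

Daily accumulation at 23.7 °C = 23.7 − 8.6 = 15.1 DD/day.
Total K = 50 + 30 + 59 + 43 = 182 DD.
Total duration = 182 / 15.1 = 12.053 ≈ 12.1 days.

12.1 days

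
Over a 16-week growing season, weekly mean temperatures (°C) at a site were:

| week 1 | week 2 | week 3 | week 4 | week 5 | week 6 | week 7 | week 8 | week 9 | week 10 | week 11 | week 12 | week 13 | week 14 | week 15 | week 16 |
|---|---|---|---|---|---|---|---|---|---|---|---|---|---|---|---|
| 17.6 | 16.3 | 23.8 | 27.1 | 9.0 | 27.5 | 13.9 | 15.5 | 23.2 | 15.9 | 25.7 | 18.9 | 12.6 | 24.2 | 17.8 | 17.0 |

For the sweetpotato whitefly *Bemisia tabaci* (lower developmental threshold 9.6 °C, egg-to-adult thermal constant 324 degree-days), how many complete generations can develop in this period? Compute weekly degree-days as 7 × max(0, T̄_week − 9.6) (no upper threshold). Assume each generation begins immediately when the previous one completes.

3 generations

Weekly DD (7 × max(0, T̄ − 9.6)): 56.0, 46.9, 99.4, 122.5, 0.0, 125.3, 30.1, 41.3, 95.2, 44.1, 112.7, 65.1, 21.0, 102.2, 57.4, 51.8.
Season total = 1071.0 DD.
Complete generations = ⌊1071.0 / 324⌋ = 3.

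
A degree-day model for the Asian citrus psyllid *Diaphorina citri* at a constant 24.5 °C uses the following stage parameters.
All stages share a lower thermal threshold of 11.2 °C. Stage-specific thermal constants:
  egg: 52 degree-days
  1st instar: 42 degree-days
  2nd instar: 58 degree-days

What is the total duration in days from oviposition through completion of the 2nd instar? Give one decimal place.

11.4 days

Daily accumulation at 24.5 °C = 24.5 − 11.2 = 13.3 DD/day.
Total K = 52 + 42 + 58 = 152 DD.
Total duration = 152 / 13.3 = 11.429 ≈ 11.4 days.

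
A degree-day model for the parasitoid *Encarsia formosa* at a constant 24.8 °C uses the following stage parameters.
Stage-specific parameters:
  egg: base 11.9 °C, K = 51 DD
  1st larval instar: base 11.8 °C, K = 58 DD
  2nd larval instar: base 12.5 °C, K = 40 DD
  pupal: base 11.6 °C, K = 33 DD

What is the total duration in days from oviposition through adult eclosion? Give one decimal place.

egg: 51 / (24.8 − 11.9) = 51 / 12.9 = 3.953 d.
1st larval instar: 58 / (24.8 − 11.8) = 58 / 13.0 = 4.462 d.
2nd larval instar: 40 / (24.8 − 12.5) = 40 / 12.3 = 3.252 d.
pupal: 33 / (24.8 − 11.6) = 33 / 13.2 = 2.500 d.
Sum = 14.167 ≈ 14.2 days.

14.2 days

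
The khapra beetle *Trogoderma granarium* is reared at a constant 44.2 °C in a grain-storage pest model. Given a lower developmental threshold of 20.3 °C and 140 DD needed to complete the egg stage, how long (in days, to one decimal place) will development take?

Daily accumulation = 44.2 − 20.3 = 23.9 DD/day.
Duration = 140 / 23.9 = 5.858 ≈ 5.9 days.

5.9 days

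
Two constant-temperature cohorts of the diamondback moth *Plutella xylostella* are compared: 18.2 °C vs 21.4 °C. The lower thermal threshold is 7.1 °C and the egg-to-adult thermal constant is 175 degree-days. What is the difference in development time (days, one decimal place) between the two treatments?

At 18.2 °C: 175 / (18.2 − 7.1) = 175 / 11.1 = 15.766 d.
At 21.4 °C: 175 / (21.4 − 7.1) = 175 / 14.3 = 12.238 d.
Difference = |15.766 − 12.238| = 3.528 ≈ 3.5 days.

3.5 days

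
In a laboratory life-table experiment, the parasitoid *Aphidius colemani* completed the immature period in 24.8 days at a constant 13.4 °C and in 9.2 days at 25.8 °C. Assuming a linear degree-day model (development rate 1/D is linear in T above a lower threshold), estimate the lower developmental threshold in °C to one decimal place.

Under the model K = D·(T − T_b), so D₁·(T₁ − T_b) = D₂·(T₂ − T_b).
24.8·(13.4 − T_b) = 9.2·(25.8 − T_b)
T_b = (24.8·13.4 − 9.2·25.8) / (24.8 − 9.2) = 94.96 / 15.6 = 6.087 °C ≈ 6.1 °C.

6.1 °C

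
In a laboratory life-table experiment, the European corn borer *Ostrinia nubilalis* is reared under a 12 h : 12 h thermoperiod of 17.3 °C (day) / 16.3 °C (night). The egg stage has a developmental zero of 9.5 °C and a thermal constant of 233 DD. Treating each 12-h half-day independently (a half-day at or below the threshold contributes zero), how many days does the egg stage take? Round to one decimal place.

Day half: max(0, 17.3 − 9.5) × 0.5 = 7.8 × 0.5 = 3.90 DD.
Night half: max(0, 16.3 − 9.5) × 0.5 = 6.8 × 0.5 = 3.40 DD.
Per 24 h: 7.30 DD/day.
Duration = 233 / 7.30 = 31.918 ≈ 31.9 days.

31.9 days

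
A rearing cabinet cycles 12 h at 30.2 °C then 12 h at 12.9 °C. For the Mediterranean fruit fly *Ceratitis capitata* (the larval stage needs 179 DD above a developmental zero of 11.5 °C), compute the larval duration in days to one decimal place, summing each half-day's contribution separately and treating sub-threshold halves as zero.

17.8 days

Day half: max(0, 30.2 − 11.5) × 0.5 = 18.7 × 0.5 = 9.35 DD.
Night half: max(0, 12.9 − 11.5) × 0.5 = 1.4 × 0.5 = 0.70 DD.
Per 24 h: 10.05 DD/day.
Duration = 179 / 10.05 = 17.811 ≈ 17.8 days.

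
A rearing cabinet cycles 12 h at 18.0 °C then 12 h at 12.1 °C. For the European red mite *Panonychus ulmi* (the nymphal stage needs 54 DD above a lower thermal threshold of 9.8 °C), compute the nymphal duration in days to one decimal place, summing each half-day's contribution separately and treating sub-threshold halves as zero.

10.3 days

Day half: max(0, 18.0 − 9.8) × 0.5 = 8.2 × 0.5 = 4.10 DD.
Night half: max(0, 12.1 − 9.8) × 0.5 = 2.3 × 0.5 = 1.15 DD.
Per 24 h: 5.25 DD/day.
Duration = 54 / 5.25 = 10.286 ≈ 10.3 days.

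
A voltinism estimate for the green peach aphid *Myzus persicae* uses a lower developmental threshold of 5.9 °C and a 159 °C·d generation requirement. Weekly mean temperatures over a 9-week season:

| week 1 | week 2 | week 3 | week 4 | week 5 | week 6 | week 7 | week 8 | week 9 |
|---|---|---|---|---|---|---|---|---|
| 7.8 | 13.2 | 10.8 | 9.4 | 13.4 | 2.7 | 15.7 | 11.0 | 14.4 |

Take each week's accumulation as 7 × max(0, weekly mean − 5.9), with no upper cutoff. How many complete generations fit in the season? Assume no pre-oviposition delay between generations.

Weekly DD (7 × max(0, T̄ − 5.9)): 13.3, 51.1, 34.3, 24.5, 52.5, 0.0, 68.6, 35.7, 59.5.
Season total = 339.5 DD.
Complete generations = ⌊339.5 / 159⌋ = 2.

2 generations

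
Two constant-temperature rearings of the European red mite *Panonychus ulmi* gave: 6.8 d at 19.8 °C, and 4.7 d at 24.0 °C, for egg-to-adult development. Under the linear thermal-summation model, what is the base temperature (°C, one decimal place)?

10.4 °C

Equal thermal constants: D₁(T₁ − T_b) = D₂(T₂ − T_b).
6.8·(19.8 − T_b) = 4.7·(24.0 − T_b)
T_b = (6.8·19.8 − 4.7·24.0) / (6.8 − 4.7) = 21.84 / 2.1 = 10.400 °C ≈ 10.4 °C.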